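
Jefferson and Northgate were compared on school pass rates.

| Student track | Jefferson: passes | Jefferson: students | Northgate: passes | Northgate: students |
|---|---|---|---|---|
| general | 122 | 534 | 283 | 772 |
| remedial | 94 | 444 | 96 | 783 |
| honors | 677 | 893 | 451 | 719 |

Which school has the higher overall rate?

Jefferson

General: Jefferson 122/534 = 22.8%, Northgate 283/772 = 36.7% → Northgate
Remedial: Jefferson 94/444 = 21.2%, Northgate 96/783 = 12.3% → Jefferson
Honors: Jefferson 677/893 = 75.8%, Northgate 451/719 = 62.7% → Jefferson
Overall: Jefferson 893/1871 = 47.7%, Northgate 830/2274 = 36.5% → Jefferson
(Neither sweeps every student group, but Jefferson has the higher pooled rate.)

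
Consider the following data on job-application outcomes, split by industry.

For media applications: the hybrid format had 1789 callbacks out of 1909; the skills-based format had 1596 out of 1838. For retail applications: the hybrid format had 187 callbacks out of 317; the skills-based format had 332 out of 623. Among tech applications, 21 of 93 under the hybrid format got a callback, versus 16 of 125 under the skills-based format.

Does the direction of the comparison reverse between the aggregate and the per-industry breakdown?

No

Media: the hybrid format 1789/1909 = 93.7%, the skills-based format 1596/1838 = 86.8% → the hybrid format
Retail: the hybrid format 187/317 = 59.0%, the skills-based format 332/623 = 53.3% → the hybrid format
Tech: the hybrid format 21/93 = 22.6%, the skills-based format 16/125 = 12.8% → the hybrid format
Overall: the hybrid format 1997/2319 = 86.1%, the skills-based format 1944/2586 = 75.2% → the hybrid format
The hybrid format wins overall and in every industry group — no reversal.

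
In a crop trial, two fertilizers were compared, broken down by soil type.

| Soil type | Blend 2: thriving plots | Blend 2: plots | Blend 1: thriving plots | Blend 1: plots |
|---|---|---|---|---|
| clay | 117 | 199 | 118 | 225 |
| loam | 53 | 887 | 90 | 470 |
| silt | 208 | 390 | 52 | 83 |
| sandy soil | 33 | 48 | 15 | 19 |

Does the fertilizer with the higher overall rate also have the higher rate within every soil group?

Clay: Blend 2 117/199 = 58.8%, Blend 1 118/225 = 52.4% → Blend 2
Loam: Blend 2 53/887 = 6.0%, Blend 1 90/470 = 19.1% → Blend 1
Silt: Blend 2 208/390 = 53.3%, Blend 1 52/83 = 62.7% → Blend 1
Sandy soil: Blend 2 33/48 = 68.8%, Blend 1 15/19 = 78.9% → Blend 1
Overall: Blend 2 411/1524 = 27.0%, Blend 1 275/797 = 34.5% → Blend 1
Neither sweeps: Blend 2 wins 1 of 4 groups, Blend 1 wins 3. Blend 1 wins overall but not every group — no Simpson reversal.

No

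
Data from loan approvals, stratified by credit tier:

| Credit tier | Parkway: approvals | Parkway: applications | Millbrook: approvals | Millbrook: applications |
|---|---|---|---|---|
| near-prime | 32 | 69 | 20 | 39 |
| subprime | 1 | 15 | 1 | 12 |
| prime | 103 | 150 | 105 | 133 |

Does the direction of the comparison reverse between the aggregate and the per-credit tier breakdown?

Near-prime: Parkway 32/69 = 46.4%, Millbrook 20/39 = 51.3% → Millbrook
Subprime: Parkway 1/15 = 6.7%, Millbrook 1/12 = 8.3% → Millbrook
Prime: Parkway 103/150 = 68.7%, Millbrook 105/133 = 78.9% → Millbrook
Overall: Parkway 136/234 = 58.1%, Millbrook 126/184 = 68.5% → Millbrook
Millbrook wins overall and in every credit group — no reversal.

No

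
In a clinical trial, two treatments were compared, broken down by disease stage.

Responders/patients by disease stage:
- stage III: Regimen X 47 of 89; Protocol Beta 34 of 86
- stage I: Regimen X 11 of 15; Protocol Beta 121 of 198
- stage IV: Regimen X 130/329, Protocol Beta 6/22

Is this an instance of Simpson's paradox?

Stage III: Regimen X 47/89 = 52.8%, Protocol Beta 34/86 = 39.5% → Regimen X
Stage I: Regimen X 11/15 = 73.3%, Protocol Beta 121/198 = 61.1% → Regimen X
Stage IV: Regimen X 130/329 = 39.5%, Protocol Beta 6/22 = 27.3% → Regimen X
Overall: Regimen X 188/433 = 43.4%, Protocol Beta 161/306 = 52.6% → Protocol Beta
Regimen X wins each disease group but Protocol Beta wins overall — the comparison reverses. Regimen X's patients skew toward stage IV, which has a lower base rate.

Yes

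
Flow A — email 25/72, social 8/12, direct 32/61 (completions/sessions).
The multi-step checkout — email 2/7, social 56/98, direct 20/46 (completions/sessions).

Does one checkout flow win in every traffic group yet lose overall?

Email: Flow A 25/72 = 34.7%, the multi-step checkout 2/7 = 28.6% → Flow A
Social: Flow A 8/12 = 66.7%, the multi-step checkout 56/98 = 57.1% → Flow A
Direct: Flow A 32/61 = 52.5%, the multi-step checkout 20/46 = 43.5% → Flow A
Overall: Flow A 65/145 = 44.8%, the multi-step checkout 78/151 = 51.7% → the multi-step checkout
Flow A wins each traffic group but the multi-step checkout wins overall — the comparison reverses. Flow A's sessions skew toward email, which has a lower base rate.

Yes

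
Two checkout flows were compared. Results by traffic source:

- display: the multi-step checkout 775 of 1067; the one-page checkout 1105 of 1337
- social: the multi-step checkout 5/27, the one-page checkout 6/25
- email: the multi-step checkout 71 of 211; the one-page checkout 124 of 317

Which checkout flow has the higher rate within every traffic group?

Display: the multi-step checkout 775/1067 = 72.6%, the one-page checkout 1105/1337 = 82.6% → the one-page checkout
Social: the multi-step checkout 5/27 = 18.5%, the one-page checkout 6/25 = 24.0% → the one-page checkout
Email: the multi-step checkout 71/211 = 33.6%, the one-page checkout 124/317 = 39.1% → the one-page checkout
The one-page checkout has the higher rate in all 3 groups.

the one-page checkout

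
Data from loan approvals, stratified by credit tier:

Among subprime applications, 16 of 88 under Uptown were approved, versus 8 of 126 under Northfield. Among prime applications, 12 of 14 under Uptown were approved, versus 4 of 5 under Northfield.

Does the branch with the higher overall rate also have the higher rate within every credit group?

Subprime: Uptown 16/88 = 18.2%, Northfield 8/126 = 6.3% → Uptown
Prime: Uptown 12/14 = 85.7%, Northfield 4/5 = 80.0% → Uptown
Overall: Uptown 28/102 = 27.5%, Northfield 12/131 = 9.2% → Uptown
Uptown wins overall and in every credit group — no reversal.

Yes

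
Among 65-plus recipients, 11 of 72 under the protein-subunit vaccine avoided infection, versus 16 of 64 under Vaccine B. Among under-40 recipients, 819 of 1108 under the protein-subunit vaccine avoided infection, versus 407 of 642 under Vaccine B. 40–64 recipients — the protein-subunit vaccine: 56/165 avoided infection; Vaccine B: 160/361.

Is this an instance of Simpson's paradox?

65-plus: the protein-subunit vaccine 11/72 = 15.3%, Vaccine B 16/64 = 25.0% → Vaccine B
Under-40: the protein-subunit vaccine 819/1108 = 73.9%, Vaccine B 407/642 = 63.4% → the protein-subunit vaccine
40–64: the protein-subunit vaccine 56/165 = 33.9%, Vaccine B 160/361 = 44.3% → Vaccine B
Overall: the protein-subunit vaccine 886/1345 = 65.9%, Vaccine B 583/1067 = 54.6% → the protein-subunit vaccine
Neither sweeps: the protein-subunit vaccine wins 1 of 3 groups, Vaccine B wins 2. The protein-subunit vaccine wins overall but not every group — no Simpson reversal.

No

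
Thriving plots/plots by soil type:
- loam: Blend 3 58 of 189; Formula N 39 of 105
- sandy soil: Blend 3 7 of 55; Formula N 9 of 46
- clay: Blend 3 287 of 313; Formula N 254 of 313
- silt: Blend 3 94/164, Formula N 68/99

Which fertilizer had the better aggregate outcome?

Loam: Blend 3 58/189 = 30.7%, Formula N 39/105 = 37.1% → Formula N
Sandy soil: Blend 3 7/55 = 12.7%, Formula N 9/46 = 19.6% → Formula N
Clay: Blend 3 287/313 = 91.7%, Formula N 254/313 = 81.2% → Blend 3
Silt: Blend 3 94/164 = 57.3%, Formula N 68/99 = 68.7% → Formula N
Overall: Blend 3 446/721 = 61.9%, Formula N 370/563 = 65.7% → Formula N
(Neither sweeps every soil group, but Formula N has the higher pooled rate.)

Formula N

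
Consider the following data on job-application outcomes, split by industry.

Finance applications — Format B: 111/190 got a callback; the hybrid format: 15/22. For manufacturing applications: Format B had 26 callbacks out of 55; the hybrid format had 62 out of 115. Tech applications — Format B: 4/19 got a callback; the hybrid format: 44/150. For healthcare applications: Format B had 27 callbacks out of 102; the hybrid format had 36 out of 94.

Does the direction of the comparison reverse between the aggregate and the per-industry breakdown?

Yes

Finance: Format B 111/190 = 58.4%, the hybrid format 15/22 = 68.2% → the hybrid format
Manufacturing: Format B 26/55 = 47.3%, the hybrid format 62/115 = 53.9% → the hybrid format
Tech: Format B 4/19 = 21.1%, the hybrid format 44/150 = 29.3% → the hybrid format
Healthcare: Format B 27/102 = 26.5%, the hybrid format 36/94 = 38.3% → the hybrid format
Overall: Format B 168/366 = 45.9%, the hybrid format 157/381 = 41.2% → Format B
The hybrid format wins each industry group but Format B wins overall — the comparison reverses. The hybrid format's applications skew toward tech, which has a lower base rate.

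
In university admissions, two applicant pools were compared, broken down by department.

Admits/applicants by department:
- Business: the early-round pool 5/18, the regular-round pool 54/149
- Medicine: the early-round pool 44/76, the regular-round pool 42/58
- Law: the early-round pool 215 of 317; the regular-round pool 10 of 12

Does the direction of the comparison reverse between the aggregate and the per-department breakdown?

Yes

Business: the early-round pool 5/18 = 27.8%, the regular-round pool 54/149 = 36.2% → the regular-round pool
Medicine: the early-round pool 44/76 = 57.9%, the regular-round pool 42/58 = 72.4% → the regular-round pool
Law: the early-round pool 215/317 = 67.8%, the regular-round pool 10/12 = 83.3% → the regular-round pool
Overall: the early-round pool 264/411 = 64.2%, the regular-round pool 106/219 = 48.4% → the early-round pool
The regular-round pool wins each department group but the early-round pool wins overall — the comparison reverses. The regular-round pool's applicants skew toward Business, which has a lower base rate.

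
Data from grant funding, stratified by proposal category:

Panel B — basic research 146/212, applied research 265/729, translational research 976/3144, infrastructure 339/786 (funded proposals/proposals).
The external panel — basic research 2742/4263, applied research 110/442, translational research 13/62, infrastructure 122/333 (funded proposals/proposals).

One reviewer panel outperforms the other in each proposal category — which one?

Panel B

Basic research: Panel B 146/212 = 68.9%, the external panel 2742/4263 = 64.3% → Panel B
Applied research: Panel B 265/729 = 36.4%, the external panel 110/442 = 24.9% → Panel B
Translational research: Panel B 976/3144 = 31.0%, the external panel 13/62 = 21.0% → Panel B
Infrastructure: Panel B 339/786 = 43.1%, the external panel 122/333 = 36.6% → Panel B
Panel B has the higher rate in all 4 groups.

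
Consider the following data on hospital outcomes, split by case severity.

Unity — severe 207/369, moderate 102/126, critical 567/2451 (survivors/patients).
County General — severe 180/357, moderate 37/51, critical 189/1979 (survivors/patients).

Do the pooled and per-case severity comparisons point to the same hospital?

Yes

Severe: Unity 207/369 = 56.1%, County General 180/357 = 50.4% → Unity
Moderate: Unity 102/126 = 81.0%, County General 37/51 = 72.5% → Unity
Critical: Unity 567/2451 = 23.1%, County General 189/1979 = 9.6% → Unity
Overall: Unity 876/2946 = 29.7%, County General 406/2387 = 17.0% → Unity
Unity wins overall and in every case group — no reversal.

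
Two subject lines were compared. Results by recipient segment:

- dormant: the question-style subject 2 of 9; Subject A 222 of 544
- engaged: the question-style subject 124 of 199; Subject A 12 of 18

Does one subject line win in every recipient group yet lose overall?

Dormant: the question-style subject 2/9 = 22.2%, Subject A 222/544 = 40.8% → Subject A
Engaged: the question-style subject 124/199 = 62.3%, Subject A 12/18 = 66.7% → Subject A
Overall: the question-style subject 126/208 = 60.6%, Subject A 234/562 = 41.6% → the question-style subject
Subject A wins each recipient group but the question-style subject wins overall — the comparison reverses. Subject A's sends skew toward dormant, which has a lower base rate.

Yes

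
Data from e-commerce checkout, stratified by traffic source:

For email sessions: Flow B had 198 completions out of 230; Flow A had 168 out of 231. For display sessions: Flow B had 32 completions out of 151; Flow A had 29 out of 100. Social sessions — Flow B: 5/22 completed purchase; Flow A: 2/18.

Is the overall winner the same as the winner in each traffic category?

Email: Flow B 198/230 = 86.1%, Flow A 168/231 = 72.7% → Flow B
Display: Flow B 32/151 = 21.2%, Flow A 29/100 = 29.0% → Flow A
Social: Flow B 5/22 = 22.7%, Flow A 2/18 = 11.1% → Flow B
Overall: Flow B 235/403 = 58.3%, Flow A 199/349 = 57.0% → Flow B
Neither sweeps: Flow B wins 2 of 3 groups, Flow A wins 1. Flow B wins overall but not every group — no Simpson reversal.

No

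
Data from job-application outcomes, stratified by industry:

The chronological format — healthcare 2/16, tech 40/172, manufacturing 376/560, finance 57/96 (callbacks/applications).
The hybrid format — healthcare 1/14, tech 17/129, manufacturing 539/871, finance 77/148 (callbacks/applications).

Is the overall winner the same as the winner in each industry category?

Healthcare: the chronological format 2/16 = 12.5%, the hybrid format 1/14 = 7.1% → the chronological format
Tech: the chronological format 40/172 = 23.3%, the hybrid format 17/129 = 13.2% → the chronological format
Manufacturing: the chronological format 376/560 = 67.1%, the hybrid format 539/871 = 61.9% → the chronological format
Finance: the chronological format 57/96 = 59.4%, the hybrid format 77/148 = 52.0% → the chronological format
Overall: the chronological format 475/844 = 56.3%, the hybrid format 634/1162 = 54.6% → the chronological format
The chronological format wins overall and in every industry group — no reversal.

Yes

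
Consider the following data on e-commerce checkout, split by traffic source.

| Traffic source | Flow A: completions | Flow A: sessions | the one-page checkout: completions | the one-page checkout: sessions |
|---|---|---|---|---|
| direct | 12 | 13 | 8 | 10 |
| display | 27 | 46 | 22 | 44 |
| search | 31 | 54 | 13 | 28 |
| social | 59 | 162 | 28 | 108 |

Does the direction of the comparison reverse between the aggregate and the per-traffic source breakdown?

No

Direct: Flow A 12/13 = 92.3%, the one-page checkout 8/10 = 80.0% → Flow A
Display: Flow A 27/46 = 58.7%, the one-page checkout 22/44 = 50.0% → Flow A
Search: Flow A 31/54 = 57.4%, the one-page checkout 13/28 = 46.4% → Flow A
Social: Flow A 59/162 = 36.4%, the one-page checkout 28/108 = 25.9% → Flow A
Overall: Flow A 129/275 = 46.9%, the one-page checkout 71/190 = 37.4% → Flow A
Flow A wins overall and in every traffic group — no reversal.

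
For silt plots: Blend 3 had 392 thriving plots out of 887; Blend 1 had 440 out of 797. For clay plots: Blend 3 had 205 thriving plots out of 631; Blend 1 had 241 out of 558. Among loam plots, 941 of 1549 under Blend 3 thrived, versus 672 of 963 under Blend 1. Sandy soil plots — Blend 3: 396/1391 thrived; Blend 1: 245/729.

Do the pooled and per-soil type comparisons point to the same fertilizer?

Yes

Silt: Blend 3 392/887 = 44.2%, Blend 1 440/797 = 55.2% → Blend 1
Clay: Blend 3 205/631 = 32.5%, Blend 1 241/558 = 43.2% → Blend 1
Loam: Blend 3 941/1549 = 60.7%, Blend 1 672/963 = 69.8% → Blend 1
Sandy soil: Blend 3 396/1391 = 28.5%, Blend 1 245/729 = 33.6% → Blend 1
Overall: Blend 3 1934/4458 = 43.4%, Blend 1 1598/3047 = 52.4% → Blend 1
Blend 1 wins overall and in every soil group — no reversal.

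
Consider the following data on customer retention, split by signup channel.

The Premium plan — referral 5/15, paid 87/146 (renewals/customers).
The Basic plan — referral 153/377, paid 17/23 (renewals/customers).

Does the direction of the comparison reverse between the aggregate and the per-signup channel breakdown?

Yes

Referral: the Premium plan 5/15 = 33.3%, the Basic plan 153/377 = 40.6% → the Basic plan
Paid: the Premium plan 87/146 = 59.6%, the Basic plan 17/23 = 73.9% → the Basic plan
Overall: the Premium plan 92/161 = 57.1%, the Basic plan 170/400 = 42.5% → the Premium plan
The Basic plan wins each signup group but the Premium plan wins overall — the comparison reverses. The Basic plan's customers skew toward referral, which has a lower base rate.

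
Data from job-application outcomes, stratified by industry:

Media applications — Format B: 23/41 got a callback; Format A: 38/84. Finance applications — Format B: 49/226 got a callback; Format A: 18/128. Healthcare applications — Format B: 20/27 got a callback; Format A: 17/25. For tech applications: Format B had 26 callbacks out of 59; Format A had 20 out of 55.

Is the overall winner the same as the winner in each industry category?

Yes

Media: Format B 23/41 = 56.1%, Format A 38/84 = 45.2% → Format B
Finance: Format B 49/226 = 21.7%, Format A 18/128 = 14.1% → Format B
Healthcare: Format B 20/27 = 74.1%, Format A 17/25 = 68.0% → Format B
Tech: Format B 26/59 = 44.1%, Format A 20/55 = 36.4% → Format B
Overall: Format B 118/353 = 33.4%, Format A 93/292 = 31.8% → Format B
Format B wins overall and in every industry group — no reversal.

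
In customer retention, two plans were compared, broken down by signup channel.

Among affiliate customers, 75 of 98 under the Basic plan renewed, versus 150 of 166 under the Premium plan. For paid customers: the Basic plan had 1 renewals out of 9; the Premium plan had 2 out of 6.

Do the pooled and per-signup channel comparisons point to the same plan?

Yes

Affiliate: the Basic plan 75/98 = 76.5%, the Premium plan 150/166 = 90.4% → the Premium plan
Paid: the Basic plan 1/9 = 11.1%, the Premium plan 2/6 = 33.3% → the Premium plan
Overall: the Basic plan 76/107 = 71.0%, the Premium plan 152/172 = 88.4% → the Premium plan
The Premium plan wins overall and in every signup group — no reversal.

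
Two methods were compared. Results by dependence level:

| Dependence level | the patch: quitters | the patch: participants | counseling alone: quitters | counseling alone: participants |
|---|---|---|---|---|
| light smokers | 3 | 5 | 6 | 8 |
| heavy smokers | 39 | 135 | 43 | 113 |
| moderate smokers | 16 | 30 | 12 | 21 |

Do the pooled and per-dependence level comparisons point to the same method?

Light smokers: the patch 3/5 = 60.0%, counseling alone 6/8 = 75.0% → counseling alone
Heavy smokers: the patch 39/135 = 28.9%, counseling alone 43/113 = 38.1% → counseling alone
Moderate smokers: the patch 16/30 = 53.3%, counseling alone 12/21 = 57.1% → counseling alone
Overall: the patch 58/170 = 34.1%, counseling alone 61/142 = 43.0% → counseling alone
Counseling alone wins overall and in every dependence group — no reversal.

Yes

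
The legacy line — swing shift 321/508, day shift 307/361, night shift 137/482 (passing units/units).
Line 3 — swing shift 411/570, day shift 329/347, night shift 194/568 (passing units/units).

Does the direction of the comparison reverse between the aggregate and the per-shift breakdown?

No

Swing shift: the legacy line 321/508 = 63.2%, Line 3 411/570 = 72.1% → Line 3
Day shift: the legacy line 307/361 = 85.0%, Line 3 329/347 = 94.8% → Line 3
Night shift: the legacy line 137/482 = 28.4%, Line 3 194/568 = 34.2% → Line 3
Overall: the legacy line 765/1351 = 56.6%, Line 3 934/1485 = 62.9% → Line 3
Line 3 wins overall and in every shift group — no reversal.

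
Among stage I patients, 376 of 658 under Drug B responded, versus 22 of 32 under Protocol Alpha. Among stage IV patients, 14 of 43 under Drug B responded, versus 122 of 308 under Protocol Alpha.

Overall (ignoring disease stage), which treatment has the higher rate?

Drug B

Stage I: Drug B 376/658 = 57.1%, Protocol Alpha 22/32 = 68.8% → Protocol Alpha
Stage IV: Drug B 14/43 = 32.6%, Protocol Alpha 122/308 = 39.6% → Protocol Alpha
Overall: Drug B 390/701 = 55.6%, Protocol Alpha 144/340 = 42.4% → Drug B
(Protocol Alpha wins every disease group but Drug B wins overall — Protocol Alpha's patients skew toward the low-rate stage IV group.)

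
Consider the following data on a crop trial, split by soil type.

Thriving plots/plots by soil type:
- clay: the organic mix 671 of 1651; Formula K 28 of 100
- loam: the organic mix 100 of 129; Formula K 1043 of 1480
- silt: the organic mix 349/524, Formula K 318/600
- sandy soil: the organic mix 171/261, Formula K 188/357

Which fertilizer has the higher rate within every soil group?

the organic mix

Clay: the organic mix 671/1651 = 40.6%, Formula K 28/100 = 28.0% → the organic mix
Loam: the organic mix 100/129 = 77.5%, Formula K 1043/1480 = 70.5% → the organic mix
Silt: the organic mix 349/524 = 66.6%, Formula K 318/600 = 53.0% → the organic mix
Sandy soil: the organic mix 171/261 = 65.5%, Formula K 188/357 = 52.7% → the organic mix
The organic mix has the higher rate in all 4 groups.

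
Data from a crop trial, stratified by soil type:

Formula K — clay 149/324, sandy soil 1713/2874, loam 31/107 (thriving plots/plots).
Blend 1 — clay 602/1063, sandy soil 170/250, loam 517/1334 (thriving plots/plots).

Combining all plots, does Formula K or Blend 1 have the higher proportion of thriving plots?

Formula K

Clay: Formula K 149/324 = 46.0%, Blend 1 602/1063 = 56.6% → Blend 1
Sandy soil: Formula K 1713/2874 = 59.6%, Blend 1 170/250 = 68.0% → Blend 1
Loam: Formula K 31/107 = 29.0%, Blend 1 517/1334 = 38.8% → Blend 1
Overall: Formula K 1893/3305 = 57.3%, Blend 1 1289/2647 = 48.7% → Formula K
(Blend 1 wins every soil group but Formula K wins overall — Blend 1's plots skew toward the low-rate loam group.)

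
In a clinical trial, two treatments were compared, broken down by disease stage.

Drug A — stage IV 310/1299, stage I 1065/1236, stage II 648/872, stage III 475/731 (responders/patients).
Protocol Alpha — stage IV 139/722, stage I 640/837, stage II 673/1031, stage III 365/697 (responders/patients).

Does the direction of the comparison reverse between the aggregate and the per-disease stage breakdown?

No

Stage IV: Drug A 310/1299 = 23.9%, Protocol Alpha 139/722 = 19.3% → Drug A
Stage I: Drug A 1065/1236 = 86.2%, Protocol Alpha 640/837 = 76.5% → Drug A
Stage II: Drug A 648/872 = 74.3%, Protocol Alpha 673/1031 = 65.3% → Drug A
Stage III: Drug A 475/731 = 65.0%, Protocol Alpha 365/697 = 52.4% → Drug A
Overall: Drug A 2498/4138 = 60.4%, Protocol Alpha 1817/3287 = 55.3% → Drug A
Drug A wins overall and in every disease group — no reversal.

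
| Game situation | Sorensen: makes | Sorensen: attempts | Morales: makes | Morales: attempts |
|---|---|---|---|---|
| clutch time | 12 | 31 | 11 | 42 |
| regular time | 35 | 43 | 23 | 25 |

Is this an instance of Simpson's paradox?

No

Clutch time: Sorensen 12/31 = 38.7%, Morales 11/42 = 26.2% → Sorensen
Regular time: Sorensen 35/43 = 81.4%, Morales 23/25 = 92.0% → Morales
Overall: Sorensen 47/74 = 63.5%, Morales 34/67 = 50.7% → Sorensen
Neither sweeps: Sorensen wins 1 of 2 groups, Morales wins 1. Sorensen wins overall but not every group — no Simpson reversal.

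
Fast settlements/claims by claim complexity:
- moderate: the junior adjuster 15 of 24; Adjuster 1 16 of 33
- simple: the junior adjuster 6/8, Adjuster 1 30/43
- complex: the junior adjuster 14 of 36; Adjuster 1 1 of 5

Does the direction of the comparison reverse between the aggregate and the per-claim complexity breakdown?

Yes

Moderate: the junior adjuster 15/24 = 62.5%, Adjuster 1 16/33 = 48.5% → the junior adjuster
Simple: the junior adjuster 6/8 = 75.0%, Adjuster 1 30/43 = 69.8% → the junior adjuster
Complex: the junior adjuster 14/36 = 38.9%, Adjuster 1 1/5 = 20.0% → the junior adjuster
Overall: the junior adjuster 35/68 = 51.5%, Adjuster 1 47/81 = 58.0% → Adjuster 1
The junior adjuster wins each claim group but Adjuster 1 wins overall — the comparison reverses. The junior adjuster's claims skew toward complex, which has a lower base rate.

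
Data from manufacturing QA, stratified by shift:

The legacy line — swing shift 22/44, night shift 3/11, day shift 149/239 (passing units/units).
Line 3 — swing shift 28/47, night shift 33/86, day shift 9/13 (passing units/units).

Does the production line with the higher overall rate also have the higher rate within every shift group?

No

Swing shift: the legacy line 22/44 = 50.0%, Line 3 28/47 = 59.6% → Line 3
Night shift: the legacy line 3/11 = 27.3%, Line 3 33/86 = 38.4% → Line 3
Day shift: the legacy line 149/239 = 62.3%, Line 3 9/13 = 69.2% → Line 3
Overall: the legacy line 174/294 = 59.2%, Line 3 70/146 = 47.9% → the legacy line
Line 3 wins each shift group but the legacy line wins overall — the comparison reverses. Line 3's units skew toward night shift, which has a lower base rate.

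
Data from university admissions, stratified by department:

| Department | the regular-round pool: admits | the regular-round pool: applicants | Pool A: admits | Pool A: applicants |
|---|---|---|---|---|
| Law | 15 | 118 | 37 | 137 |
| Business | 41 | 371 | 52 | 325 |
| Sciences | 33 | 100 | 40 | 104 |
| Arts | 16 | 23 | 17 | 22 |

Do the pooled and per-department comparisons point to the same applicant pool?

Law: the regular-round pool 15/118 = 12.7%, Pool A 37/137 = 27.0% → Pool A
Business: the regular-round pool 41/371 = 11.1%, Pool A 52/325 = 16.0% → Pool A
Sciences: the regular-round pool 33/100 = 33.0%, Pool A 40/104 = 38.5% → Pool A
Arts: the regular-round pool 16/23 = 69.6%, Pool A 17/22 = 77.3% → Pool A
Overall: the regular-round pool 105/612 = 17.2%, Pool A 146/588 = 24.8% → Pool A
Pool A wins overall and in every department group — no reversal.

Yes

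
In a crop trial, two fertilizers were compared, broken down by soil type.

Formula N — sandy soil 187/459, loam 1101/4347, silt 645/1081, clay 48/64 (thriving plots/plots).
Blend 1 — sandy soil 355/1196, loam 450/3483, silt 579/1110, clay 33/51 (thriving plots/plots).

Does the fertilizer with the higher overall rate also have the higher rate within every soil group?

Yes

Sandy soil: Formula N 187/459 = 40.7%, Blend 1 355/1196 = 29.7% → Formula N
Loam: Formula N 1101/4347 = 25.3%, Blend 1 450/3483 = 12.9% → Formula N
Silt: Formula N 645/1081 = 59.7%, Blend 1 579/1110 = 52.2% → Formula N
Clay: Formula N 48/64 = 75.0%, Blend 1 33/51 = 64.7% → Formula N
Overall: Formula N 1981/5951 = 33.3%, Blend 1 1417/5840 = 24.3% → Formula N
Formula N wins overall and in every soil group — no reversal.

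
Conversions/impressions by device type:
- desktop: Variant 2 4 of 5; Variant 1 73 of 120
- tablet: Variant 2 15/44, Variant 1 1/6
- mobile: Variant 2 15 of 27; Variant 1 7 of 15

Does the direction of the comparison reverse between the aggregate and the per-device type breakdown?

Desktop: Variant 2 4/5 = 80.0%, Variant 1 73/120 = 60.8% → Variant 2
Tablet: Variant 2 15/44 = 34.1%, Variant 1 1/6 = 16.7% → Variant 2
Mobile: Variant 2 15/27 = 55.6%, Variant 1 7/15 = 46.7% → Variant 2
Overall: Variant 2 34/76 = 44.7%, Variant 1 81/141 = 57.4% → Variant 1
Variant 2 wins each device group but Variant 1 wins overall — the comparison reverses. Variant 2's impressions skew toward tablet, which has a lower base rate.

Yes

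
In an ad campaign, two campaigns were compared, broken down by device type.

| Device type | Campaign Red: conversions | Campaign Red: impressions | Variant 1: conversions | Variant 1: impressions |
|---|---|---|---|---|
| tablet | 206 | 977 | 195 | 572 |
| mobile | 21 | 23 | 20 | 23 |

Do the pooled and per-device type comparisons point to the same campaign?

Tablet: Campaign Red 206/977 = 21.1%, Variant 1 195/572 = 34.1% → Variant 1
Mobile: Campaign Red 21/23 = 91.3%, Variant 1 20/23 = 87.0% → Campaign Red
Overall: Campaign Red 227/1000 = 22.7%, Variant 1 215/595 = 36.1% → Variant 1
Neither sweeps: Campaign Red wins 1 of 2 groups, Variant 1 wins 1. Variant 1 wins overall but not every group — no Simpson reversal.

No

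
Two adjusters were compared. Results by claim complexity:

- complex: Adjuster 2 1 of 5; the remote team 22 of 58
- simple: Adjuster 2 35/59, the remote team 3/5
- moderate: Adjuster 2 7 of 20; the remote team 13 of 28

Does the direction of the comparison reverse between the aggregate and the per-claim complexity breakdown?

Yes

Complex: Adjuster 2 1/5 = 20.0%, the remote team 22/58 = 37.9% → the remote team
Simple: Adjuster 2 35/59 = 59.3%, the remote team 3/5 = 60.0% → the remote team
Moderate: Adjuster 2 7/20 = 35.0%, the remote team 13/28 = 46.4% → the remote team
Overall: Adjuster 2 43/84 = 51.2%, the remote team 38/91 = 41.8% → Adjuster 2
The remote team wins each claim group but Adjuster 2 wins overall — the comparison reverses. The remote team's claims skew toward complex, which has a lower base rate.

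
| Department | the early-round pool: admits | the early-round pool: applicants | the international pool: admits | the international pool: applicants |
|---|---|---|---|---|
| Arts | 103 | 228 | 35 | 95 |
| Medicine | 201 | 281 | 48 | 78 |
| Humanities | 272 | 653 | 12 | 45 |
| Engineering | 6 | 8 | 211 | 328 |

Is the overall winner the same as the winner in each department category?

No

Arts: the early-round pool 103/228 = 45.2%, the international pool 35/95 = 36.8% → the early-round pool
Medicine: the early-round pool 201/281 = 71.5%, the international pool 48/78 = 61.5% → the early-round pool
Humanities: the early-round pool 272/653 = 41.7%, the international pool 12/45 = 26.7% → the early-round pool
Engineering: the early-round pool 6/8 = 75.0%, the international pool 211/328 = 64.3% → the early-round pool
Overall: the early-round pool 582/1170 = 49.7%, the international pool 306/546 = 56.0% → the international pool
The early-round pool wins each department group but the international pool wins overall — the comparison reverses. The early-round pool's applicants skew toward Humanities, which has a lower base rate.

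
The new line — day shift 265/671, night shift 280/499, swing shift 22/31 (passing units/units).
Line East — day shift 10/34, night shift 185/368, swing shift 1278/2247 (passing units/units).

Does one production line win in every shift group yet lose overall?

Yes

Day shift: the new line 265/671 = 39.5%, Line East 10/34 = 29.4% → the new line
Night shift: the new line 280/499 = 56.1%, Line East 185/368 = 50.3% → the new line
Swing shift: the new line 22/31 = 71.0%, Line East 1278/2247 = 56.9% → the new line
Overall: the new line 567/1201 = 47.2%, Line East 1473/2649 = 55.6% → Line East
The new line wins each shift group but Line East wins overall — the comparison reverses. The new line's units skew toward day shift, which has a lower base rate.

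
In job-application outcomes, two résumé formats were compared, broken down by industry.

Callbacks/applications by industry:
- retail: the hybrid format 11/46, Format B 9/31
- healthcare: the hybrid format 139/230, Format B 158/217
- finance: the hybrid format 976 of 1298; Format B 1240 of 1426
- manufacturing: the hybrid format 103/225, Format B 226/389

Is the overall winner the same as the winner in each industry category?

Retail: the hybrid format 11/46 = 23.9%, Format B 9/31 = 29.0% → Format B
Healthcare: the hybrid format 139/230 = 60.4%, Format B 158/217 = 72.8% → Format B
Finance: the hybrid format 976/1298 = 75.2%, Format B 1240/1426 = 87.0% → Format B
Manufacturing: the hybrid format 103/225 = 45.8%, Format B 226/389 = 58.1% → Format B
Overall: the hybrid format 1229/1799 = 68.3%, Format B 1633/2063 = 79.2% → Format B
Format B wins overall and in every industry group — no reversal.

Yes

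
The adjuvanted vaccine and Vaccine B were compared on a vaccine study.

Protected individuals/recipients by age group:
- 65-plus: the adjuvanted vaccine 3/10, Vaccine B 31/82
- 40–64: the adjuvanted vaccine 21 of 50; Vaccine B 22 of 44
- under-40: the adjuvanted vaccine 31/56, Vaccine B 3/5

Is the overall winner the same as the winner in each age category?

65-plus: the adjuvanted vaccine 3/10 = 30.0%, Vaccine B 31/82 = 37.8% → Vaccine B
40–64: the adjuvanted vaccine 21/50 = 42.0%, Vaccine B 22/44 = 50.0% → Vaccine B
Under-40: the adjuvanted vaccine 31/56 = 55.4%, Vaccine B 3/5 = 60.0% → Vaccine B
Overall: the adjuvanted vaccine 55/116 = 47.4%, Vaccine B 56/131 = 42.7% → the adjuvanted vaccine
Vaccine B wins each age group but the adjuvanted vaccine wins overall — the comparison reverses. Vaccine B's recipients skew toward 65-plus, which has a lower base rate.

No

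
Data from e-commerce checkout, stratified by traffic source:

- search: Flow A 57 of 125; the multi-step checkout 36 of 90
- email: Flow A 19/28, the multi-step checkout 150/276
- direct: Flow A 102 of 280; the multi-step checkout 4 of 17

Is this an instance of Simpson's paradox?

Yes

Search: Flow A 57/125 = 45.6%, the multi-step checkout 36/90 = 40.0% → Flow A
Email: Flow A 19/28 = 67.9%, the multi-step checkout 150/276 = 54.3% → Flow A
Direct: Flow A 102/280 = 36.4%, the multi-step checkout 4/17 = 23.5% → Flow A
Overall: Flow A 178/433 = 41.1%, the multi-step checkout 190/383 = 49.6% → the multi-step checkout
Flow A wins each traffic group but the multi-step checkout wins overall — the comparison reverses. Flow A's sessions skew toward direct, which has a lower base rate.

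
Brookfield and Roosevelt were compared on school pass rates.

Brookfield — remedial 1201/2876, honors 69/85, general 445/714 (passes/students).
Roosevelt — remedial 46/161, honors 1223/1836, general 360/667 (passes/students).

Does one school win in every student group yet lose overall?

Yes

Remedial: Brookfield 1201/2876 = 41.8%, Roosevelt 46/161 = 28.6% → Brookfield
Honors: Brookfield 69/85 = 81.2%, Roosevelt 1223/1836 = 66.6% → Brookfield
General: Brookfield 445/714 = 62.3%, Roosevelt 360/667 = 54.0% → Brookfield
Overall: Brookfield 1715/3675 = 46.7%, Roosevelt 1629/2664 = 61.1% → Roosevelt
Brookfield wins each student group but Roosevelt wins overall — the comparison reverses. Brookfield's students skew toward remedial, which has a lower base rate.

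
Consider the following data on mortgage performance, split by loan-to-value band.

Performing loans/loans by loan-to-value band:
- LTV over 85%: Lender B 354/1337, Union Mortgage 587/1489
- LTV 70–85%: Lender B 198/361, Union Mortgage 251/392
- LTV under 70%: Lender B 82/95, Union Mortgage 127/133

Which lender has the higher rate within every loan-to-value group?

Union Mortgage

LTV over 85%: Lender B 354/1337 = 26.5%, Union Mortgage 587/1489 = 39.4% → Union Mortgage
LTV 70–85%: Lender B 198/361 = 54.8%, Union Mortgage 251/392 = 64.0% → Union Mortgage
LTV under 70%: Lender B 82/95 = 86.3%, Union Mortgage 127/133 = 95.5% → Union Mortgage
Union Mortgage has the higher rate in all 3 groups.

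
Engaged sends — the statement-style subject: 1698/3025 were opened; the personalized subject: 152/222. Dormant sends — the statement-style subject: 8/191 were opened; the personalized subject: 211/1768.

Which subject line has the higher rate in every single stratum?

Engaged: the statement-style subject 1698/3025 = 56.1%, the personalized subject 152/222 = 68.5% → the personalized subject
Dormant: the statement-style subject 8/191 = 4.2%, the personalized subject 211/1768 = 11.9% → the personalized subject
The personalized subject has the higher rate in both groups.

the personalized subject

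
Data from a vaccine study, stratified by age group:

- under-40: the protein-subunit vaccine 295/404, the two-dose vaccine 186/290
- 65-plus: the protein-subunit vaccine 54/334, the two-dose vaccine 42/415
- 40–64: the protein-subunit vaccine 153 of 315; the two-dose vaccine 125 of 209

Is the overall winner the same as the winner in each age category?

Under-40: the protein-subunit vaccine 295/404 = 73.0%, the two-dose vaccine 186/290 = 64.1% → the protein-subunit vaccine
65-plus: the protein-subunit vaccine 54/334 = 16.2%, the two-dose vaccine 42/415 = 10.1% → the protein-subunit vaccine
40–64: the protein-subunit vaccine 153/315 = 48.6%, the two-dose vaccine 125/209 = 59.8% → the two-dose vaccine
Overall: the protein-subunit vaccine 502/1053 = 47.7%, the two-dose vaccine 353/914 = 38.6% → the protein-subunit vaccine
Neither sweeps: the protein-subunit vaccine wins 2 of 3 groups, the two-dose vaccine wins 1. The protein-subunit vaccine wins overall but not every group — no Simpson reversal.

No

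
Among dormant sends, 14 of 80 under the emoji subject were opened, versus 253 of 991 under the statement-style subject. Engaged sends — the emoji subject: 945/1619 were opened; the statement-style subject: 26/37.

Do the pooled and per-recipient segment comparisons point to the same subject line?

No

Dormant: the emoji subject 14/80 = 17.5%, the statement-style subject 253/991 = 25.5% → the statement-style subject
Engaged: the emoji subject 945/1619 = 58.4%, the statement-style subject 26/37 = 70.3% → the statement-style subject
Overall: the emoji subject 959/1699 = 56.4%, the statement-style subject 279/1028 = 27.1% → the emoji subject
The statement-style subject wins each recipient group but the emoji subject wins overall — the comparison reverses. The statement-style subject's sends skew toward dormant, which has a lower base rate.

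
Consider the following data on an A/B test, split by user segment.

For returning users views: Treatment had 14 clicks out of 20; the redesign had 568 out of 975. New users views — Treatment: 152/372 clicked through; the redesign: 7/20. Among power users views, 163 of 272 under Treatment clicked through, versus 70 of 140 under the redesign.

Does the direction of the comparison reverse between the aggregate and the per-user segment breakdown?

Yes

Returning users: Treatment 14/20 = 70.0%, the redesign 568/975 = 58.3% → Treatment
New users: Treatment 152/372 = 40.9%, the redesign 7/20 = 35.0% → Treatment
Power users: Treatment 163/272 = 59.9%, the redesign 70/140 = 50.0% → Treatment
Overall: Treatment 329/664 = 49.5%, the redesign 645/1135 = 56.8% → the redesign
Treatment wins each user group but the redesign wins overall — the comparison reverses. Treatment's views skew toward new users, which has a lower base rate.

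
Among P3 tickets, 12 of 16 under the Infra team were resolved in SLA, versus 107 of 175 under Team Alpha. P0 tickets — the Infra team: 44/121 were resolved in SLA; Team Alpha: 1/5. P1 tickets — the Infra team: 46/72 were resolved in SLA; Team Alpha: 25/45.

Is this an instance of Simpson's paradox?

Yes

P3: the Infra team 12/16 = 75.0%, Team Alpha 107/175 = 61.1% → the Infra team
P0: the Infra team 44/121 = 36.4%, Team Alpha 1/5 = 20.0% → the Infra team
P1: the Infra team 46/72 = 63.9%, Team Alpha 25/45 = 55.6% → the Infra team
Overall: the Infra team 102/209 = 48.8%, Team Alpha 133/225 = 59.1% → Team Alpha
The Infra team wins each ticket group but Team Alpha wins overall — the comparison reverses. The Infra team's tickets skew toward P0, which has a lower base rate.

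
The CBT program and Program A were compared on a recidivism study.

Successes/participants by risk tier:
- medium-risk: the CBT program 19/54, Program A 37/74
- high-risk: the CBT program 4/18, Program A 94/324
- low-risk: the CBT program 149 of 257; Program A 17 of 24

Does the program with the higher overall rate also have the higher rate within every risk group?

Medium-risk: the CBT program 19/54 = 35.2%, Program A 37/74 = 50.0% → Program A
High-risk: the CBT program 4/18 = 22.2%, Program A 94/324 = 29.0% → Program A
Low-risk: the CBT program 149/257 = 58.0%, Program A 17/24 = 70.8% → Program A
Overall: the CBT program 172/329 = 52.3%, Program A 148/422 = 35.1% → the CBT program
Program A wins each risk group but the CBT program wins overall — the comparison reverses. Program A's participants skew toward high-risk, which has a lower base rate.

No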